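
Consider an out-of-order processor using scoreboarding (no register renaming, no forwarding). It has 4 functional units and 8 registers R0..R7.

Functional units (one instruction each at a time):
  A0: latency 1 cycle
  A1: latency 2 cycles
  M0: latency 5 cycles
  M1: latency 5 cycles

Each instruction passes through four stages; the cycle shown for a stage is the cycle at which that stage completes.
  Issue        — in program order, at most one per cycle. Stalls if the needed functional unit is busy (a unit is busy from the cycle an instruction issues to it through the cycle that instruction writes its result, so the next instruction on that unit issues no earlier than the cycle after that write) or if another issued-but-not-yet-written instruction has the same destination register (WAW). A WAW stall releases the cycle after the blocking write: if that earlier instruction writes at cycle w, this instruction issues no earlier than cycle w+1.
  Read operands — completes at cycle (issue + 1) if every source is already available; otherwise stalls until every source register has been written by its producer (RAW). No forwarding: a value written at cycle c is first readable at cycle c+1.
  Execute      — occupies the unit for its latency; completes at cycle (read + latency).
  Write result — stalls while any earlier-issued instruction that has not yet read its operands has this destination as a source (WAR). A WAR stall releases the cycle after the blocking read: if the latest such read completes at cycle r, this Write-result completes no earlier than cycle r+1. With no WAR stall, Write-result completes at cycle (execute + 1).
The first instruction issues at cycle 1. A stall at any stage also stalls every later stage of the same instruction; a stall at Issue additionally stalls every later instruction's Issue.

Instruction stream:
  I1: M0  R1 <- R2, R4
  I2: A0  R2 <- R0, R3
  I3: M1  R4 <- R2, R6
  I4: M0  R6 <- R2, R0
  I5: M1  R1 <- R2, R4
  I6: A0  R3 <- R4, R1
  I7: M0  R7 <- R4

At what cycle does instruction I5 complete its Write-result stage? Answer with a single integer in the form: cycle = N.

cycle = 20

c1: I1→M0
c2: I1 RO | I2→A0
c3: I2 RO | I3→M1
c4: I2 EX
c5: I2 WR R2
c6: I3 RO
c7: I1 EX
c8: I1 WR R1
c9: I4→M0
c10: I4 RO
c11: I3 EX
c12: I3 WR R4
c13: I5→M1
c14: I5 RO | I6→A0
c15: I4 EX
c16: I4 WR R6
c17: I7→M0
c18: I7 RO
c19: I5 EX
c20: I5 WR R1
c21: I6 RO
c22: I6 EX
c23: I6 WR R3 | I7 EX
c24: I7 WR R7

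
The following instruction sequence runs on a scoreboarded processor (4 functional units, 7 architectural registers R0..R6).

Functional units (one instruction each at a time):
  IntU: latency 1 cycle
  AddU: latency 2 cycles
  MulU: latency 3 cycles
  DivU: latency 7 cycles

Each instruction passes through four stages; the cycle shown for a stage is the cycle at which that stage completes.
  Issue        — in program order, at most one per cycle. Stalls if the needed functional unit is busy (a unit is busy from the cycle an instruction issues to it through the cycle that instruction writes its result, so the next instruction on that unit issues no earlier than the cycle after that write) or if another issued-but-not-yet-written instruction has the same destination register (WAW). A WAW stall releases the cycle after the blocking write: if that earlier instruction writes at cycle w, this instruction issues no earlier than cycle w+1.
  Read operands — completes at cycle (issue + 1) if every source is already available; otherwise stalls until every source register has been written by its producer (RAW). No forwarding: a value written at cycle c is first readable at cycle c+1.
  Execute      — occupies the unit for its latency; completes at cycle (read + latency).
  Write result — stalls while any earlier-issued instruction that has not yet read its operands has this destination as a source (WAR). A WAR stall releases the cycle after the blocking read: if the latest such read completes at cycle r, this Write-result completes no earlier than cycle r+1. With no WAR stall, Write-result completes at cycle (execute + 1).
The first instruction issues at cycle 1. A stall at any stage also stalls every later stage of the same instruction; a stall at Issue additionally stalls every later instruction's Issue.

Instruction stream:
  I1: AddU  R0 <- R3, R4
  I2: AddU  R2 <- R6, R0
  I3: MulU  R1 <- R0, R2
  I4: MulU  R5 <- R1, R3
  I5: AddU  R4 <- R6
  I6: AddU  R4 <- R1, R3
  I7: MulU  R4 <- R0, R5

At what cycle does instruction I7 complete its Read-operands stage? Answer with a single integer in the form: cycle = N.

  I1 | 1 | 2 | 4 | 5
  I2 | 6 | 7 | 9 | 10   struct: AddU busy until I1 writes@5
  I3 | 7 | 11 | 14 | 15   RAW R2: wait I2 write@10
  I4 | 16 | 17 | 20 | 21   struct: MulU busy until I3 writes@15
  I5 | 17 | 18 | 20 | 21
  I6 | 22 | 23 | 25 | 26   struct: AddU busy until I5 writes@21
  I7 | 27 | 28 | 31 | 32   WAW R4: wait I6 write@26

cycle = 28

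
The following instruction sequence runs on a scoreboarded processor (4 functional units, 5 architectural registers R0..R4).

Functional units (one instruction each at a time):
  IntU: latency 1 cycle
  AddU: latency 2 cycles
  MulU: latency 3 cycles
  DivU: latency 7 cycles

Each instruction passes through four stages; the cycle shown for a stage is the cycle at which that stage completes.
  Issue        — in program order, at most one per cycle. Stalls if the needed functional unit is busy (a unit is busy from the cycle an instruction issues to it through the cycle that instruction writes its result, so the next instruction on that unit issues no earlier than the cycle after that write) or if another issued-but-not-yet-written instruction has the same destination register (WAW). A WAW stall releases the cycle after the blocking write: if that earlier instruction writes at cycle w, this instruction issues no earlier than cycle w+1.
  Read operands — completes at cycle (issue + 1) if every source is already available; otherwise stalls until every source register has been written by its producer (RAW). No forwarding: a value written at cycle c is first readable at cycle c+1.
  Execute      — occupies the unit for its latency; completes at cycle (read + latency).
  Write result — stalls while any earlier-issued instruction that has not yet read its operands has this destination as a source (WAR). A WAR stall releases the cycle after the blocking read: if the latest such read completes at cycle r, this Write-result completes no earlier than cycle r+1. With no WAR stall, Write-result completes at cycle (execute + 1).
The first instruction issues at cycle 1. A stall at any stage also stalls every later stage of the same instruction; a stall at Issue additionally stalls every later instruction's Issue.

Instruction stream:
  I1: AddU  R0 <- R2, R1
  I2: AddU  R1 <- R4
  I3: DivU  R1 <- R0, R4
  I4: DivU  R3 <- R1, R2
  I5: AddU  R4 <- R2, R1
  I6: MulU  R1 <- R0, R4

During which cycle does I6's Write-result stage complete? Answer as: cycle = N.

cycle = 31

I1: IS=1 RO=2 EX=4 WR=5
I2: IS=6 RO=7 EX=9 WR=10  [struct: AddU busy until I1 writes@5]
I3: IS=11 RO=12 EX=19 WR=20  [WAW R1: wait I2 write@10]
I4: IS=21 RO=22 EX=29 WR=30  [struct: DivU busy until I3 writes@20]
I5: IS=22 RO=23 EX=25 WR=26
I6: IS=23 RO=27 EX=30 WR=31  [RAW R4: wait I5 write@26]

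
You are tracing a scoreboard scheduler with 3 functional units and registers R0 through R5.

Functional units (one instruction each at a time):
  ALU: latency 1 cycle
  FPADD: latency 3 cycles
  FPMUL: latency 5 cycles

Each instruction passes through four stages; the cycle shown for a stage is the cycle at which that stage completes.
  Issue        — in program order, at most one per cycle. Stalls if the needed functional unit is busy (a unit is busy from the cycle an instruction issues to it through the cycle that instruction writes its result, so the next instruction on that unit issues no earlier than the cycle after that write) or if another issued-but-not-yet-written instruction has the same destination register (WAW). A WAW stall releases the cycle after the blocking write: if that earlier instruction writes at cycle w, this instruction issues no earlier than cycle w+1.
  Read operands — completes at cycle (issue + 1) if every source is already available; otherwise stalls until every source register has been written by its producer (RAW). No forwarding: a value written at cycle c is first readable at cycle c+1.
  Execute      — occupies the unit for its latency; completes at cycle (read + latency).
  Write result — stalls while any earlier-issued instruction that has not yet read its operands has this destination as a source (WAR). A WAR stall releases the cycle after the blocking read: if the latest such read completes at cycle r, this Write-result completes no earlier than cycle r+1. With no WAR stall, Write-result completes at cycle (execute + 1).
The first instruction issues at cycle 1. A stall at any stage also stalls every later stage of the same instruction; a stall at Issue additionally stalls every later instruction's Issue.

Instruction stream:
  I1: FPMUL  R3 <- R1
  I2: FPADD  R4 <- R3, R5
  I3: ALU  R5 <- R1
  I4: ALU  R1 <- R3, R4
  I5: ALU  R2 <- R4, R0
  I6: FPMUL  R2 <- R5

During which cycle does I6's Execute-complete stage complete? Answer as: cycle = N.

t=1  issue I1 (FPMUL)
t=2  I1 read-ops, issue I2 (FPADD)
t=3  issue I3 (ALU)
t=4  I3 read-ops
t=5  I3 finished on ALU
t=7  I1 finished on FPMUL
t=8  I1→R3
t=9  I2 read-ops
t=10  I3→R5
t=11  issue I4 (ALU)
t=12  I2 finished on FPADD
t=13  I2→R4
t=14  I4 read-ops
t=15  I4 finished on ALU
t=16  I4→R1
t=17  issue I5 (ALU)
t=18  I5 read-ops
t=19  I5 finished on ALU
t=20  I5→R2
t=21  issue I6 (FPMUL)
t=22  I6 read-ops
t=27  I6 finished on FPMUL
t=28  I6→R2

cycle = 27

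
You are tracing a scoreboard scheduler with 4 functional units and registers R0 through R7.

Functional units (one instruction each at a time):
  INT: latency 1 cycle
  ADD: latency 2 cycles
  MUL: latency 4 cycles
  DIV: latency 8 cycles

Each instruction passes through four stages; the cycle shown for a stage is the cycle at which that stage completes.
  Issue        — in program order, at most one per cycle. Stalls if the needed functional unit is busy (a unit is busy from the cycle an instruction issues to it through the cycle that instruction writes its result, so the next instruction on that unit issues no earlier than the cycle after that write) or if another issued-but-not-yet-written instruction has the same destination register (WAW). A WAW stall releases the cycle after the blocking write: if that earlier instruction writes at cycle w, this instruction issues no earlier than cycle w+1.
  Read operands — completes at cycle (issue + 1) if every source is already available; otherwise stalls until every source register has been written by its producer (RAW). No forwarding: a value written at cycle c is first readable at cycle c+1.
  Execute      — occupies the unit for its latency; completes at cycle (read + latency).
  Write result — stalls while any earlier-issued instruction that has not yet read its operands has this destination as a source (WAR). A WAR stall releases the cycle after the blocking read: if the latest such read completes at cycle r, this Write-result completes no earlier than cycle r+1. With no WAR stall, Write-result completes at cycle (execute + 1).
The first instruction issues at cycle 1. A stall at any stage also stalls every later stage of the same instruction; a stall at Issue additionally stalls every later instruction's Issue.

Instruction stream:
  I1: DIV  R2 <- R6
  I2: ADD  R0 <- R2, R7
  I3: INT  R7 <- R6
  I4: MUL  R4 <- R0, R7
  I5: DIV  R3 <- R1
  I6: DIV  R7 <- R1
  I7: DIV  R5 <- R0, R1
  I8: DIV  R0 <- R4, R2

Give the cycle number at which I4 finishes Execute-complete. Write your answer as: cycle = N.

cycle = 20

1) issue 1, read 2, done 10, write 11
2) issue 2, read 12, done 14, write 15  <RAW R2: wait I1 write@11>
3) issue 3, read 4, done 5, write 13  <WAR R7: wait I2 read@12>
4) issue 4, read 16, done 20, write 21  <RAW R0: wait I2 write@15>
5) issue 12, read 13, done 21, write 22  <struct: DIV busy until I1 writes@11>
6) issue 23, read 24, done 32, write 33  <struct: DIV busy until I5 writes@22>
7) issue 34, read 35, done 43, write 44  <struct: DIV busy until I6 writes@33>
8) issue 45, read 46, done 54, write 55  <struct: DIV busy until I7 writes@44>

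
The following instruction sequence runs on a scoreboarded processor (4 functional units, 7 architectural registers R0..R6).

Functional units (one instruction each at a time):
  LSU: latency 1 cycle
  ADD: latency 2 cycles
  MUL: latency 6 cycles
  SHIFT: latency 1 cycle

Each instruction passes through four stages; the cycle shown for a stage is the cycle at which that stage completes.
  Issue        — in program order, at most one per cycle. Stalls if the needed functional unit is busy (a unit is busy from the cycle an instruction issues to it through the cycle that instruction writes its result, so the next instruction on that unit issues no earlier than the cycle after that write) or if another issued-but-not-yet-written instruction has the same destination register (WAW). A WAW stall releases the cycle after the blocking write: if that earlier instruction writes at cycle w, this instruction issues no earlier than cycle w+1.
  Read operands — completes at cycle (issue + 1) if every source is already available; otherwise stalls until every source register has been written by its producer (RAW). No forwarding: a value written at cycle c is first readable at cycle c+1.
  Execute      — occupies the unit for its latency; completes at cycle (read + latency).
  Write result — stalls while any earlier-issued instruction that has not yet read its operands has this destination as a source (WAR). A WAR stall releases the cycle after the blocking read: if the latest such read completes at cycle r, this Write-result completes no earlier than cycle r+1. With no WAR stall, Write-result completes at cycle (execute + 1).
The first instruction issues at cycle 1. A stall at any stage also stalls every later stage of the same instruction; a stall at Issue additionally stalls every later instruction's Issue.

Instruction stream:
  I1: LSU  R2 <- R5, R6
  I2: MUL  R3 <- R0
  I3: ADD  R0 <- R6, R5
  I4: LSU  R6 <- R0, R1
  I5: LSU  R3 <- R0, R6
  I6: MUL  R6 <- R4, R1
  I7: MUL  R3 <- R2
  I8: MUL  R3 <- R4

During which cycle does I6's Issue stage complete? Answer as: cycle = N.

cycle = 12

I1 -> (1, 2, 3, 4)
I2 -> (2, 3, 9, 10)
I3 -> (3, 4, 6, 7)
I4 -> (5, 8, 9, 10)  // struct: LSU busy until I1 writes@4, RAW R0: wait I3 write@7
I5 -> (11, 12, 13, 14)  // struct: LSU busy until I4 writes@10
I6 -> (12, 13, 19, 20)
I7 -> (21, 22, 28, 29)  // struct: MUL busy until I6 writes@20
I8 -> (30, 31, 37, 38)  // struct: MUL busy until I7 writes@29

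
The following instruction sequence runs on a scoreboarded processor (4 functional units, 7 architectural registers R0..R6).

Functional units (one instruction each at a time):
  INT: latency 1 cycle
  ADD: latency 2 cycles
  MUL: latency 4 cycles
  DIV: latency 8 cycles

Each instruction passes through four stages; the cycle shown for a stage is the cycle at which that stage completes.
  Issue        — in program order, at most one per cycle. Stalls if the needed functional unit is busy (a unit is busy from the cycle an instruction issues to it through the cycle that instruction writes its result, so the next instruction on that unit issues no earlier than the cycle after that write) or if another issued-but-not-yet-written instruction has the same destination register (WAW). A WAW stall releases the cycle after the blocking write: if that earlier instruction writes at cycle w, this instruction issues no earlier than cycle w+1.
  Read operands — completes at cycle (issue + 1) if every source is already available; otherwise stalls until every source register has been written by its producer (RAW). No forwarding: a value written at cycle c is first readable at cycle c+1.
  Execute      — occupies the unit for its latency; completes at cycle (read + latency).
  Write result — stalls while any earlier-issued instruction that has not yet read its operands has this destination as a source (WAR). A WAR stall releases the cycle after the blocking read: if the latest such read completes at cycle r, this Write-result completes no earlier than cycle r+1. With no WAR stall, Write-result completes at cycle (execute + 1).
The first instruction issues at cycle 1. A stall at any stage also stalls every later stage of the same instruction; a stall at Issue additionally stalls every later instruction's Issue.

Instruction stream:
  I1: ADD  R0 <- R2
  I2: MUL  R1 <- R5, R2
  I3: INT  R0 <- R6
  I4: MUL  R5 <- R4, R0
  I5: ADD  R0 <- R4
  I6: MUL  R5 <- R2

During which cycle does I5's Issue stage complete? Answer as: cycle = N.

  I1 | 1 | 2 | 4 | 5
  I2 | 2 | 3 | 7 | 8
  I3 | 6 | 7 | 8 | 9   WAW R0: wait I1 write@5
  I4 | 9 | 10 | 14 | 15   struct: MUL busy until I2 writes@8
  I5 | 10 | 11 | 13 | 14
  I6 | 16 | 17 | 21 | 22   struct: MUL busy until I4 writes@15

cycle = 10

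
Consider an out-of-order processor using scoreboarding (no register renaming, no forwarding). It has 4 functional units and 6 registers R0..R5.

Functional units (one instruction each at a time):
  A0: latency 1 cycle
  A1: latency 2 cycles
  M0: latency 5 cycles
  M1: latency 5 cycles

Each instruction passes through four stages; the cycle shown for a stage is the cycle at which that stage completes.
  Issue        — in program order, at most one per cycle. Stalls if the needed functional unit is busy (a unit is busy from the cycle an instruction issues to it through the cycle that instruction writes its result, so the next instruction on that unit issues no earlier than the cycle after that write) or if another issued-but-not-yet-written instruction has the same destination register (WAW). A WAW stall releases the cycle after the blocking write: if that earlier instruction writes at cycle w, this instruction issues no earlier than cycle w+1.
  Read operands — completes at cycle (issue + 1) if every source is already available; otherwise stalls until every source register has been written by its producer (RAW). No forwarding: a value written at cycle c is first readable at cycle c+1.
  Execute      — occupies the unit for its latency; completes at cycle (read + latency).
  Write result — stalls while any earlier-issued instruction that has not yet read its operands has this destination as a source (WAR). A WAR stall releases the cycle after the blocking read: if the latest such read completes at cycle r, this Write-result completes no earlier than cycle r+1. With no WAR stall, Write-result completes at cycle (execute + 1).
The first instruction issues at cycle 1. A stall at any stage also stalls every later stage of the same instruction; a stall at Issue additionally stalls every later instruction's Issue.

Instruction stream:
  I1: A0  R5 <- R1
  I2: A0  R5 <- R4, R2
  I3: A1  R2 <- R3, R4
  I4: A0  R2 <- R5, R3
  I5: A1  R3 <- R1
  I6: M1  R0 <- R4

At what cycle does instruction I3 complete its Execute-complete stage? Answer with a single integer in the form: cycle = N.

c1: issue I1 (A0)
c2: I1 read-ops
c3: I1 finished on A0
c4: I1→R5
c5: issue I2 (A0)
c6: I2 read-ops, issue I3 (A1)
c7: I2 finished on A0, I3 read-ops
c8: I2→R5
c9: I3 finished on A1
c10: I3→R2
c11: issue I4 (A0)
c12: I4 read-ops, issue I5 (A1)
c13: I4 finished on A0, I5 read-ops, issue I6 (M1)
c14: I4→R2, I6 read-ops
c15: I5 finished on A1
c16: I5→R3
c19: I6 finished on M1
c20: I6→R0

cycle = 9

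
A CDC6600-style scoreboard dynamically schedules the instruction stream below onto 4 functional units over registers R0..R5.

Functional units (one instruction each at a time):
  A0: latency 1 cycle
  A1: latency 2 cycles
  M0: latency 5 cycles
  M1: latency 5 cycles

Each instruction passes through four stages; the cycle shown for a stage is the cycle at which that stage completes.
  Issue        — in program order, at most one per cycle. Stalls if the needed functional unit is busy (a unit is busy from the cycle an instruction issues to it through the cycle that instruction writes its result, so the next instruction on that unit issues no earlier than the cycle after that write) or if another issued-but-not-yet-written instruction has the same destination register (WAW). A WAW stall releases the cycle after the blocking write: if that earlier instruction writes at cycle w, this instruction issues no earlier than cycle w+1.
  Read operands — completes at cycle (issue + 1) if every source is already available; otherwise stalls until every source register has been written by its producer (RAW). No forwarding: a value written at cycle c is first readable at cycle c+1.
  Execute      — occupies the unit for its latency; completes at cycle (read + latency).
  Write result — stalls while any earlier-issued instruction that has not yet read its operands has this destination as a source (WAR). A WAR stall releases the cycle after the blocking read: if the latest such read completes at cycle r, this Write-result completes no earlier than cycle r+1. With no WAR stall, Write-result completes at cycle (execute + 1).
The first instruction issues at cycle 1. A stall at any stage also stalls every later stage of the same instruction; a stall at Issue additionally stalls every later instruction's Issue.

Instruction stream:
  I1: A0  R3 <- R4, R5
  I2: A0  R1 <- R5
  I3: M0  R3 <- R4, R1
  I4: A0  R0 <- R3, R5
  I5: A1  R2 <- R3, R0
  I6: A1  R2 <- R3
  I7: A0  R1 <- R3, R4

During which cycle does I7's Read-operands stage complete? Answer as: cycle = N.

t=1  I1 dispatched to A0
t=2  I1 operands ready
t=3  I1 complete
t=4  R3←I1
t=5  I2 dispatched to A0
t=6  I2 operands ready; I3 dispatched to M0
t=7  I2 complete
t=8  R1←I2
t=9  I3 operands ready; I4 dispatched to A0
t=10  I5 dispatched to A1
t=14  I3 complete
t=15  R3←I3
t=16  I4 operands ready
t=17  I4 complete
t=18  R0←I4
t=19  I5 operands ready
t=21  I5 complete
t=22  R2←I5
t=23  I6 dispatched to A1
t=24  I6 operands ready; I7 dispatched to A0
t=25  I7 operands ready
t=26  I6 complete; I7 complete
t=27  R2←I6; R1←I7

cycle = 25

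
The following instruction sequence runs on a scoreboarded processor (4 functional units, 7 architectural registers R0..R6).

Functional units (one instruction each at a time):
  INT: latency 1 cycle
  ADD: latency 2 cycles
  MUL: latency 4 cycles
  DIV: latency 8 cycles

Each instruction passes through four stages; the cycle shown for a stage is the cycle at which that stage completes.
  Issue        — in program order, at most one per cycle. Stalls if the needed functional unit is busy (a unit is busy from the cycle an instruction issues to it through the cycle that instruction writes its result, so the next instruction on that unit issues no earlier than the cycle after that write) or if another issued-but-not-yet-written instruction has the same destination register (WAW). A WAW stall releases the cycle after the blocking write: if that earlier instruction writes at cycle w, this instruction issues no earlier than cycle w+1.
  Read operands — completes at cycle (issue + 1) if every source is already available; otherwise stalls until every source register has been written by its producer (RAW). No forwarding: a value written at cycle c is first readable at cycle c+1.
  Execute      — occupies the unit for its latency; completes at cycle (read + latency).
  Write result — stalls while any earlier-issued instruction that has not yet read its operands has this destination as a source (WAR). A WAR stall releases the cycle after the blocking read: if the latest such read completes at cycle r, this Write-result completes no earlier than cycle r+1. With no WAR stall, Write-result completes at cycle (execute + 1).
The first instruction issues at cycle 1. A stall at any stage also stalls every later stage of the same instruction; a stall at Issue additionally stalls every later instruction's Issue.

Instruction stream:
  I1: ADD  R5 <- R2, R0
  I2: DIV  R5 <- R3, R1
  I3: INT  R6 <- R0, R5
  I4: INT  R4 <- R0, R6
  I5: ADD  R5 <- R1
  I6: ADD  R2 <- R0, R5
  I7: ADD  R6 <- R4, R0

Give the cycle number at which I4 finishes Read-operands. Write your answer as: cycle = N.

cycle = 21

  I1 | 1 | 2 | 4 | 5
  I2 | 6 | 7 | 15 | 16   WAW R5: wait I1 write@5
  I3 | 7 | 17 | 18 | 19   RAW R5: wait I2 write@16
  I4 | 20 | 21 | 22 | 23   struct: INT busy until I3 writes@19
  I5 | 21 | 22 | 24 | 25
  I6 | 26 | 27 | 29 | 30   struct: ADD busy until I5 writes@25
  I7 | 31 | 32 | 34 | 35   struct: ADD busy until I6 writes@30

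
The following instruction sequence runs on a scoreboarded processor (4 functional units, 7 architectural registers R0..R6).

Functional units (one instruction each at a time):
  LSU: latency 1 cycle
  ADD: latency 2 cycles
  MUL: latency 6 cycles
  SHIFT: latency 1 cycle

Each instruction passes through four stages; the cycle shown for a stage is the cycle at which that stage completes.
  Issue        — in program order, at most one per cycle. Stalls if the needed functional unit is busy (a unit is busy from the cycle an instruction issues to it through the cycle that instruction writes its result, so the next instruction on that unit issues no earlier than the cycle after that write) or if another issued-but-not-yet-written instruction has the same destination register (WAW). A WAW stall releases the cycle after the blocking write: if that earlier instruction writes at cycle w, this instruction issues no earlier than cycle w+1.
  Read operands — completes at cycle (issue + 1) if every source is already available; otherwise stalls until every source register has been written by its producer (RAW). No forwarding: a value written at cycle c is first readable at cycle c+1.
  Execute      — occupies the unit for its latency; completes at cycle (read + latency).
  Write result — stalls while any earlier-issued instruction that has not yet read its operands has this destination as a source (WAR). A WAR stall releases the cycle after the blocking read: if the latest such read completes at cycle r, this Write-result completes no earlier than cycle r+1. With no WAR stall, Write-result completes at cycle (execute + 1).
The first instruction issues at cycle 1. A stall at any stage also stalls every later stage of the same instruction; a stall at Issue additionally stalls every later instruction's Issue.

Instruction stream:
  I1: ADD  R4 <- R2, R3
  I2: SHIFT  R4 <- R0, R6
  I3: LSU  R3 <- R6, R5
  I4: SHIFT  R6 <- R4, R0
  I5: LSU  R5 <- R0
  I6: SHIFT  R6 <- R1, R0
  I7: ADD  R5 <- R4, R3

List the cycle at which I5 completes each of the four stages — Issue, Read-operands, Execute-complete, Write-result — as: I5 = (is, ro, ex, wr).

[1] I1 dispatched to ADD
[2] I1 operands ready
[4] I1 complete
[5] R4←I1
[6] I2 dispatched to SHIFT
[7] I2 operands ready | I3 dispatched to LSU
[8] I2 complete | I3 operands ready
[9] R4←I2 | I3 complete
[10] R3←I3 | I4 dispatched to SHIFT
[11] I4 operands ready | I5 dispatched to LSU
[12] I4 complete | I5 operands ready
[13] R6←I4 | I5 complete
[14] R5←I5 | I6 dispatched to SHIFT
[15] I6 operands ready | I7 dispatched to ADD
[16] I6 complete | I7 operands ready
[17] R6←I6
[18] I7 complete
[19] R5←I7

I5 = (11, 12, 13, 14)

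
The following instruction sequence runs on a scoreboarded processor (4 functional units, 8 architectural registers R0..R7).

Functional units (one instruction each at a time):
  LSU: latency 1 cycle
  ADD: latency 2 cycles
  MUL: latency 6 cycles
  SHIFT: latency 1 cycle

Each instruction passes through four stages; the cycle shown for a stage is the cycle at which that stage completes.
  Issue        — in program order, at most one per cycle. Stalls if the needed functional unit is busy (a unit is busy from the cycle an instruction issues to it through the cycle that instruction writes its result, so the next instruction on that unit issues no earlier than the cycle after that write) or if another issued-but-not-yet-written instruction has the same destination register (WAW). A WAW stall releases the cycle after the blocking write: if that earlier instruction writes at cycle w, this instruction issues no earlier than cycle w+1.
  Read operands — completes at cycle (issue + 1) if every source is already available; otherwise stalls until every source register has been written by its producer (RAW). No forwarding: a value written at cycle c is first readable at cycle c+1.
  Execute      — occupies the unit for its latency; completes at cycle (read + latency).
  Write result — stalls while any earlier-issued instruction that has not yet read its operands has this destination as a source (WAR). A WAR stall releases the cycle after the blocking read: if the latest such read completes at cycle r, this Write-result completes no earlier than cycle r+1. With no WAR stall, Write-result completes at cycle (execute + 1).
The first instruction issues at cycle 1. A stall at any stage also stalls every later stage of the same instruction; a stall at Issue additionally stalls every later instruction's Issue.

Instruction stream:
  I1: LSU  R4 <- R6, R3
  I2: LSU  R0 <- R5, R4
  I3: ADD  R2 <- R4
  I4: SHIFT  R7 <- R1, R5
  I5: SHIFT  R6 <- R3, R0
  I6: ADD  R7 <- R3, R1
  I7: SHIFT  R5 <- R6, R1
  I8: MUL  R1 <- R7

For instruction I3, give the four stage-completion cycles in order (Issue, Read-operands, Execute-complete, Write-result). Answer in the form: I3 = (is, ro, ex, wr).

I3 = (6, 7, 9, 10)

cycle 1: issue I1 (LSU)
cycle 2: I1 read-ops
cycle 3: I1 finished on LSU
cycle 4: I1→R4
cycle 5: issue I2 (LSU)
cycle 6: I2 read-ops; issue I3 (ADD)
cycle 7: I2 finished on LSU; I3 read-ops; issue I4 (SHIFT)
cycle 8: I2→R0; I4 read-ops
cycle 9: I3 finished on ADD; I4 finished on SHIFT
cycle 10: I3→R2; I4→R7
cycle 11: issue I5 (SHIFT)
cycle 12: I5 read-ops; issue I6 (ADD)
cycle 13: I5 finished on SHIFT; I6 read-ops
cycle 14: I5→R6
cycle 15: I6 finished on ADD; issue I7 (SHIFT)
cycle 16: I6→R7; I7 read-ops; issue I8 (MUL)
cycle 17: I7 finished on SHIFT; I8 read-ops
cycle 18: I7→R5
cycle 23: I8 finished on MUL
cycle 24: I8→R1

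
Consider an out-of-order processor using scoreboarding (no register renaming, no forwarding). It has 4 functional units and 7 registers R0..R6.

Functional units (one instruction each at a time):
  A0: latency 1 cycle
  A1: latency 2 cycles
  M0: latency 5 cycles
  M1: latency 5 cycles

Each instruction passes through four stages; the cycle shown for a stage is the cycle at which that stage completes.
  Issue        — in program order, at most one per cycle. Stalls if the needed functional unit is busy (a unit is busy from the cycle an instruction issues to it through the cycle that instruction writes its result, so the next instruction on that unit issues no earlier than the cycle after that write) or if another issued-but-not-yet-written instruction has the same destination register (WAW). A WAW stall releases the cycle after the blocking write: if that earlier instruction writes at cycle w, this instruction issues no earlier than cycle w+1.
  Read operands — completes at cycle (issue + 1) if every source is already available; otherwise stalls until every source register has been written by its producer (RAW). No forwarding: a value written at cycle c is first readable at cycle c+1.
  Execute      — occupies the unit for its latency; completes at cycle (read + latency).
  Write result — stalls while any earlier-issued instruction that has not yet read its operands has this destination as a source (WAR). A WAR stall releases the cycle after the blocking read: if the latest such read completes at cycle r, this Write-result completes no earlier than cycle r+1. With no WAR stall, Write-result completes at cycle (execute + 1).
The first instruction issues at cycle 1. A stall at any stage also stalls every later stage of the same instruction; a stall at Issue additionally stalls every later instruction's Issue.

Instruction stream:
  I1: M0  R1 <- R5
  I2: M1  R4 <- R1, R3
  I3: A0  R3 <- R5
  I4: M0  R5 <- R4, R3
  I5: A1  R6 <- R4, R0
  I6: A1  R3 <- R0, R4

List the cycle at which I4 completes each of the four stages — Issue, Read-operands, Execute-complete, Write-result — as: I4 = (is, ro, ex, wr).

I4 = (9, 16, 21, 22)

1) issue 1, read 2, done 7, write 8
2) issue 2, read 9, done 14, write 15  <RAW R1: wait I1 write@8>
3) issue 3, read 4, done 5, write 10  <WAR R3: wait I2 read@9>
4) issue 9, read 16, done 21, write 22  <struct: M0 busy until I1 writes@8 / RAW R4: wait I2 write@15>
5) issue 10, read 16, done 18, write 19  <RAW R4: wait I2 write@15>
6) issue 20, read 21, done 23, write 24  <struct: A1 busy until I5 writes@19>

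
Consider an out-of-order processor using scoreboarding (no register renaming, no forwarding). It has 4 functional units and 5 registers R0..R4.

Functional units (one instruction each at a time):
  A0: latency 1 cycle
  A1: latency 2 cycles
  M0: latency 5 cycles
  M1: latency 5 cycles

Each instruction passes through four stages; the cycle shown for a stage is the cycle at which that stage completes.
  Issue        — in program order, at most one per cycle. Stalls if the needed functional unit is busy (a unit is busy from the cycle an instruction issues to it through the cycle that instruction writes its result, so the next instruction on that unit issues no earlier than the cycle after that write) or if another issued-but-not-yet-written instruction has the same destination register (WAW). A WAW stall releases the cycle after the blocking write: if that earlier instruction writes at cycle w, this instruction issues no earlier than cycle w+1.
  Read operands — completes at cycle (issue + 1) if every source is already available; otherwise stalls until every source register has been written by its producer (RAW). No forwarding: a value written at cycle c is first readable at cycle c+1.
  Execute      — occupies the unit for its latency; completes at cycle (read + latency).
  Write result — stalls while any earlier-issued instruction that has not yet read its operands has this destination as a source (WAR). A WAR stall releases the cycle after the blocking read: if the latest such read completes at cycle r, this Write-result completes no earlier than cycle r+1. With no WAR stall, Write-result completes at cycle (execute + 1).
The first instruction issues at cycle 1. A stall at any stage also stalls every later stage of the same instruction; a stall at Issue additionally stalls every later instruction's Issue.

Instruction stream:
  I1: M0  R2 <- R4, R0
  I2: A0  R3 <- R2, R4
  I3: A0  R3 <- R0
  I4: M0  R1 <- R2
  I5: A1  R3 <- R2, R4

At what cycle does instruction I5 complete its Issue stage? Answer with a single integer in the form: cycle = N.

[1] I1→M0
[2] I1 RO · I2→A0
[7] I1 EX
[8] I1 WR R2
[9] I2 RO
[10] I2 EX
[11] I2 WR R3
[12] I3→A0
[13] I3 RO · I4→M0
[14] I3 EX · I4 RO
[15] I3 WR R3
[16] I5→A1
[17] I5 RO
[19] I4 EX · I5 EX
[20] I4 WR R1 · I5 WR R3

cycle = 16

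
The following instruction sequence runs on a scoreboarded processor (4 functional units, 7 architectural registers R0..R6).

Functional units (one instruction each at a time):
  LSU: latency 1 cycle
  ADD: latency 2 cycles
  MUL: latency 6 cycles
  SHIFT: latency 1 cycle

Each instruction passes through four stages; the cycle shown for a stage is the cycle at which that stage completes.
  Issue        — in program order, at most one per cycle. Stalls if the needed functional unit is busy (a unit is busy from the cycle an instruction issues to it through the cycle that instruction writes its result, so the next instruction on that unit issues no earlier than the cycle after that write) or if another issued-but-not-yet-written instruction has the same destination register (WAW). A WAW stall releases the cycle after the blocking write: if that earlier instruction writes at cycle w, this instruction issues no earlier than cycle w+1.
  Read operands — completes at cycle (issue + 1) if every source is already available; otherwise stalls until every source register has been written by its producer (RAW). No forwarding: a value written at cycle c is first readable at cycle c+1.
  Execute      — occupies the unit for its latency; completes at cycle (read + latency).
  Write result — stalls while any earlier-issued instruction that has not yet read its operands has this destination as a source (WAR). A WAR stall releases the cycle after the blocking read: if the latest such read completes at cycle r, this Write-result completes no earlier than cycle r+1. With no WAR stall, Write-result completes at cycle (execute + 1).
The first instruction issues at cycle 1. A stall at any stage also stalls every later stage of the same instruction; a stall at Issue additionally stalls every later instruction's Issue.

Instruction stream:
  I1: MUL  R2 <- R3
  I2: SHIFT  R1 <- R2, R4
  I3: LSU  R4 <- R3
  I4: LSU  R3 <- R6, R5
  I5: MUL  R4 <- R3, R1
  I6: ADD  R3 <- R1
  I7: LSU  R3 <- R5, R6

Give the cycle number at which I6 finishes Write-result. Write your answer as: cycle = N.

t=1  I1→MUL
t=2  I1 RO, I2→SHIFT
t=3  I3→LSU
t=4  I3 RO
t=5  I3 EX
t=8  I1 EX
t=9  I1 WR R2
t=10  I2 RO
t=11  I2 EX, I3 WR R4
t=12  I2 WR R1, I4→LSU
t=13  I4 RO, I5→MUL
t=14  I4 EX
t=15  I4 WR R3
t=16  I5 RO, I6→ADD
t=17  I6 RO
t=19  I6 EX
t=20  I6 WR R3
t=21  I7→LSU
t=22  I5 EX, I7 RO
t=23  I5 WR R4, I7 EX
t=24  I7 WR R3

cycle = 20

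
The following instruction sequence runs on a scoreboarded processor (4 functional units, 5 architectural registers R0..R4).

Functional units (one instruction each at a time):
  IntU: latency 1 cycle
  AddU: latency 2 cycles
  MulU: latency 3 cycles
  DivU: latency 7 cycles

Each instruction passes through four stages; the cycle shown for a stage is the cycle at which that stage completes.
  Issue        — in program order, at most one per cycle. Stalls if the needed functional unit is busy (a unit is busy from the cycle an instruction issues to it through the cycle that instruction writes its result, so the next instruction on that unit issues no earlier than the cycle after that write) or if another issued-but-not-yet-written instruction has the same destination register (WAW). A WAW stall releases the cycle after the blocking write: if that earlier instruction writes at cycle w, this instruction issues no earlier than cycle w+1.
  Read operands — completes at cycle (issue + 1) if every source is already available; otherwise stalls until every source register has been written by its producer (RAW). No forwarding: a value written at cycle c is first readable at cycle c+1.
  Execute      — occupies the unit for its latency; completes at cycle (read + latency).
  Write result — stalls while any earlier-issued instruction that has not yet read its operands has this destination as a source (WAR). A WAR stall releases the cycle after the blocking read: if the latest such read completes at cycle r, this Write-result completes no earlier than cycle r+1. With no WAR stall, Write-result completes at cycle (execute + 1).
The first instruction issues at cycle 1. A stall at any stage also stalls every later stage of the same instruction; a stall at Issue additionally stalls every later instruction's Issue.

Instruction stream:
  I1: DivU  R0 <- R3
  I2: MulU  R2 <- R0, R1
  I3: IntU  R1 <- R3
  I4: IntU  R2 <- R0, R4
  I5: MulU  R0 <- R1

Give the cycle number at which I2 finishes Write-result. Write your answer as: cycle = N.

1) issue 1, read 2, done 9, write 10
2) issue 2, read 11, done 14, write 15  <RAW R0: wait I1 write@10>
3) issue 3, read 4, done 5, write 12  <WAR R1: wait I2 read@11>
4) issue 16, read 17, done 18, write 19  <WAW R2: wait I2 write@15>
5) issue 17, read 18, done 21, write 22

cycle = 15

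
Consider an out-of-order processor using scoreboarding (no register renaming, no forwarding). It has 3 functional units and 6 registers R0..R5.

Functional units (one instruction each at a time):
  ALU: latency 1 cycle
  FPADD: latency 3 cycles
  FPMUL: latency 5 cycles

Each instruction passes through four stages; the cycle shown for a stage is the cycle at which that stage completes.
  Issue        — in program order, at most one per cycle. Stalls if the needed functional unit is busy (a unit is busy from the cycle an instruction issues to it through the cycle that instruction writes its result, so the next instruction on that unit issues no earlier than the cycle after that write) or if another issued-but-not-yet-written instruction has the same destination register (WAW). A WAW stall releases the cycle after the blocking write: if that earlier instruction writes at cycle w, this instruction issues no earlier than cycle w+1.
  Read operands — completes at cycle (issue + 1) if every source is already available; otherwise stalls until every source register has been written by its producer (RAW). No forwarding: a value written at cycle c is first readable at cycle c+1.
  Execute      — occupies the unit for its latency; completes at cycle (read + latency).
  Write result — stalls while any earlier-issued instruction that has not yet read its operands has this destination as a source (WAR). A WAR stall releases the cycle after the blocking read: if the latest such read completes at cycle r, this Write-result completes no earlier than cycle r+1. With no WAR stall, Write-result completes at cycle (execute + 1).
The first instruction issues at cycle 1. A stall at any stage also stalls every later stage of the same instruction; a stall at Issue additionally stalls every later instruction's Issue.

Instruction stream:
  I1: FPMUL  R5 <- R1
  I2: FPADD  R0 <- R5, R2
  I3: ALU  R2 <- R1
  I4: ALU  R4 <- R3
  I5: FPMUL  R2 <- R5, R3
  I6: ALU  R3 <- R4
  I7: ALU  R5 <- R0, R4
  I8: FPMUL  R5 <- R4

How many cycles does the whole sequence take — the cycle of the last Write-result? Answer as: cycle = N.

I1  is:1  ro:2  ex:7  wr:8
I2  is:2  ro:9  ex:12  wr:13  — RAW R5: wait I1 write@8
I3  is:3  ro:4  ex:5  wr:10  — WAR R2: wait I2 read@9
I4  is:11  ro:12  ex:13  wr:14  — struct: ALU busy until I3 writes@10
I5  is:12  ro:13  ex:18  wr:19
I6  is:15  ro:16  ex:17  wr:18  — struct: ALU busy until I4 writes@14
I7  is:19  ro:20  ex:21  wr:22  — struct: ALU busy until I6 writes@18
I8  is:23  ro:24  ex:29  wr:30  — WAW R5: wait I7 write@22

cycle = 30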